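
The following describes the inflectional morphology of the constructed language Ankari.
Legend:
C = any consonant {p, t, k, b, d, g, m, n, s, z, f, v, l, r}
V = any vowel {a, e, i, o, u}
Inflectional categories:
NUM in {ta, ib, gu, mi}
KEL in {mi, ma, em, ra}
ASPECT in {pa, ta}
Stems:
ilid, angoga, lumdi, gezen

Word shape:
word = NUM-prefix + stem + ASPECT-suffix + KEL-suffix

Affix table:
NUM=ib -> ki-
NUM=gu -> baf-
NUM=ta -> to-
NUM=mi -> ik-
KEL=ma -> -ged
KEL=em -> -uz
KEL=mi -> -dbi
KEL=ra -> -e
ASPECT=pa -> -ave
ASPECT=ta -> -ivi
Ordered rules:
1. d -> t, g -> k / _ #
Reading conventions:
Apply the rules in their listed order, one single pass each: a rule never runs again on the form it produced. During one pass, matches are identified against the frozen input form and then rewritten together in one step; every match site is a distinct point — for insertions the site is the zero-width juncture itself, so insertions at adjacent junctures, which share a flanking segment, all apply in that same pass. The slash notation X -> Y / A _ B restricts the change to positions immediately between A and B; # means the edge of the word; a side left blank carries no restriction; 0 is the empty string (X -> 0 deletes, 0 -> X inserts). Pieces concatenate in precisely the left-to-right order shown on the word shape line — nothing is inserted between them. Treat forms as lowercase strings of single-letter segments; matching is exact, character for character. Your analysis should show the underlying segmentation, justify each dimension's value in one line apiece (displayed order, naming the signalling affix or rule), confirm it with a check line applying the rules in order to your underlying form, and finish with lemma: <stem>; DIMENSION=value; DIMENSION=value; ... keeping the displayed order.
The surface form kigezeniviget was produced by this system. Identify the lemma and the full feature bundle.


underlying: ki-gezen-ivi-ged
NUM=ib - signalled by the affix ki-
KEL=ma - signalled by the affix -ged
ASPECT=ta - signalled by the affix -ivi
check: kigezeniviged -> kigezeniviget
lemma: gezen; NUM=ib; KEL=ma; ASPECT=ta


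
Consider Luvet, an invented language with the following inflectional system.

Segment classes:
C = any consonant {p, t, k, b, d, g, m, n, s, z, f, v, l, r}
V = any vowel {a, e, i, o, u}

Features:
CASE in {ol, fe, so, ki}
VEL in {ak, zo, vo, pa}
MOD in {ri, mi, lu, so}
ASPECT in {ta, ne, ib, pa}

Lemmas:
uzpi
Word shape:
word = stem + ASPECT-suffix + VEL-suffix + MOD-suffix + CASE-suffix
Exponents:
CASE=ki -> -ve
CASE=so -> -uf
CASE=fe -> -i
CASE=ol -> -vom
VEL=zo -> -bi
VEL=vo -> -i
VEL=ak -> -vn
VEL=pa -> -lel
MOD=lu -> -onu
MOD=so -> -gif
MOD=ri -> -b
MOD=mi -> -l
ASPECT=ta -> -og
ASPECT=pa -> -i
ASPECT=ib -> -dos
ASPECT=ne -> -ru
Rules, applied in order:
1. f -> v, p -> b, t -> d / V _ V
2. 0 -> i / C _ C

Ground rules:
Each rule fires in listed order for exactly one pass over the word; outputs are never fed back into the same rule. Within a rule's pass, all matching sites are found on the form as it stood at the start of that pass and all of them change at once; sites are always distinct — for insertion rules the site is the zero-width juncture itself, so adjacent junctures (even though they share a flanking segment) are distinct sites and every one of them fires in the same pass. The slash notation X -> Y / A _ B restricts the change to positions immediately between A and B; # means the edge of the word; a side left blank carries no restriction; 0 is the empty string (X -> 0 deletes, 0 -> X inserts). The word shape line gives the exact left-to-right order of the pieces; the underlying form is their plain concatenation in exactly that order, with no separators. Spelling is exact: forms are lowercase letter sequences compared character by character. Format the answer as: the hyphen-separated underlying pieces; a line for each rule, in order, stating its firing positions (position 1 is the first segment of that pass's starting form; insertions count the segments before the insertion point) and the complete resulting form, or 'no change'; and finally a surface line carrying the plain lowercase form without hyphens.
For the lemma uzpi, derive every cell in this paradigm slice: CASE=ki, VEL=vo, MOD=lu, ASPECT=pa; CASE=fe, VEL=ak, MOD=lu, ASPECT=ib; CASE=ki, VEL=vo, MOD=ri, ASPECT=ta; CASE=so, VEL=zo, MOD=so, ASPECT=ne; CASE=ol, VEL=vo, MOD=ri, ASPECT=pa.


cell CASE=ki, VEL=vo, MOD=lu, ASPECT=pa:
underlying: uzpi-i-i-onu-ve
1. f -> v, p -> b, t -> d / V _ V: no change
2. 0 -> i / C _ C: inserts after position(s) 2: uzipiiionuve
surface: uzipiiionuve

cell CASE=fe, VEL=ak, MOD=lu, ASPECT=ib:
underlying: uzpi-dos-vn-onu-i
1. f -> v, p -> b, t -> d / V _ V: no change
2. 0 -> i / C _ C: inserts after position(s) 2, 7, 8: uzipidosivinonui
surface: uzipidosivinonui

cell CASE=ki, VEL=vo, MOD=ri, ASPECT=ta:
underlying: uzpi-og-i-b-ve
1. f -> v, p -> b, t -> d / V _ V: no change
2. 0 -> i / C _ C: inserts after position(s) 2, 8: uzipiogibive
surface: uzipiogibive

cell CASE=so, VEL=zo, MOD=so, ASPECT=ne:
underlying: uzpi-ru-bi-gif-uf
1. f -> v, p -> b, t -> d / V _ V: fires at position(s) 11: uzpirubigivuf
2. 0 -> i / C _ C: inserts after position(s) 2: uzipirubigivuf
surface: uzipirubigivuf

cell CASE=ol, VEL=vo, MOD=ri, ASPECT=pa:
underlying: uzpi-i-i-b-vom
1. f -> v, p -> b, t -> d / V _ V: no change
2. 0 -> i / C _ C: inserts after position(s) 2, 7: uzipiiibivom
surface: uzipiiibivom


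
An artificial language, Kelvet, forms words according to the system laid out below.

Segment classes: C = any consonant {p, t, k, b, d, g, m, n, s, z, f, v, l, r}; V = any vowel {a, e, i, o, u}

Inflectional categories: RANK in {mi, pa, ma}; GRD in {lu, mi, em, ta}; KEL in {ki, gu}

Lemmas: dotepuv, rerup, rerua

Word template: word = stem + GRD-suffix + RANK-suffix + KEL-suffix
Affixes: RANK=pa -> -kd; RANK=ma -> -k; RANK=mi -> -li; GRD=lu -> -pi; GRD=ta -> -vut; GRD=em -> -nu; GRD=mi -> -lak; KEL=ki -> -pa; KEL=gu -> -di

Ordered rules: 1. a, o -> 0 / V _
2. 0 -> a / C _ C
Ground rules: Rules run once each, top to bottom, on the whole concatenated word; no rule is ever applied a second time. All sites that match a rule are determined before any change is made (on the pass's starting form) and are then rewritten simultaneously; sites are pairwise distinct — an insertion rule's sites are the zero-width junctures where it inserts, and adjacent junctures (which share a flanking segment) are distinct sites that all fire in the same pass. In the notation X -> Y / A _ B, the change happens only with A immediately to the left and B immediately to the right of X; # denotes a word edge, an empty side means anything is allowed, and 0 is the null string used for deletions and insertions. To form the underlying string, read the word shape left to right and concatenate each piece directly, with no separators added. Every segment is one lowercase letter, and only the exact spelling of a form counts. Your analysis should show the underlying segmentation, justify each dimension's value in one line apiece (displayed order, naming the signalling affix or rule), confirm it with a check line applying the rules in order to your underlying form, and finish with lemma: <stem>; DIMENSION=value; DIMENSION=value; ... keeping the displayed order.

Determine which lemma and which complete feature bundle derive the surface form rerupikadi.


underlying: rerua-pi-k-di
RANK=ma - signalled by the affix -k
GRD=lu - signalled by the affix -pi
KEL=gu - signalled by the affix -di
check: reruapikdi -> rerupikdi -> rerupikadi
lemma: rerua; RANK=ma; GRD=lu; KEL=gu


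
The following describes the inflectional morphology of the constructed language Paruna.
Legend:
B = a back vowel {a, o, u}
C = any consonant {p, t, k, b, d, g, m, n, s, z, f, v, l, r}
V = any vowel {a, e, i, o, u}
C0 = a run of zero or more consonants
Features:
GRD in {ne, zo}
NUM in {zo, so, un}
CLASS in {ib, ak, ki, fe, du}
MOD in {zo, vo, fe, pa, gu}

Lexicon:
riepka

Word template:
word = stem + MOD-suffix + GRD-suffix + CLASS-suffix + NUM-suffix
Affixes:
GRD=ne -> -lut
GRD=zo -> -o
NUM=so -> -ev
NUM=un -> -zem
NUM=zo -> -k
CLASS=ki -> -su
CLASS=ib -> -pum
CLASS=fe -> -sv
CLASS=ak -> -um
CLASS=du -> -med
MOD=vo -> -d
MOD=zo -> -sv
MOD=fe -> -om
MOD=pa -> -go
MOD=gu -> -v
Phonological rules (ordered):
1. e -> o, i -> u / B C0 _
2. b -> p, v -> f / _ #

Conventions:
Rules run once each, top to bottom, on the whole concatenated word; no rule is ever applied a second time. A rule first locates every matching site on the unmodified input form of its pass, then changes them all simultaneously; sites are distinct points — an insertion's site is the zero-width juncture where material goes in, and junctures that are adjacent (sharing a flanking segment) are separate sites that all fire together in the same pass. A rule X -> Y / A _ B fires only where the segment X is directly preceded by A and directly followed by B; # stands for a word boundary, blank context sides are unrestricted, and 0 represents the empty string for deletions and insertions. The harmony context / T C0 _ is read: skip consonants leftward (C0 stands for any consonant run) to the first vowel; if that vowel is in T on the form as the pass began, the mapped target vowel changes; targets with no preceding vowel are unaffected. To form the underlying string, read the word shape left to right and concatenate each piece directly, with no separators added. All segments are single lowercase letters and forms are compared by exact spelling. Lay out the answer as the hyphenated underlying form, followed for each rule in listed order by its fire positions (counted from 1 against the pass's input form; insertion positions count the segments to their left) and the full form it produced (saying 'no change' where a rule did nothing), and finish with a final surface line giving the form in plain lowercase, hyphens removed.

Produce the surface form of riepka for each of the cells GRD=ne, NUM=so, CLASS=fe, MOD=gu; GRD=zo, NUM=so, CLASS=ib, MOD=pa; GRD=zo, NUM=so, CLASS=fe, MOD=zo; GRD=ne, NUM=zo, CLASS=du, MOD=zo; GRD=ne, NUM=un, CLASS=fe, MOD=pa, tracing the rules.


cell GRD=ne, NUM=so, CLASS=fe, MOD=gu:
underlying: riepka-v-lut-sv-ev
1. e -> o, i -> u / B C0 _: fires at position(s) 13: riepkavlutsvov
2. b -> p, v -> f / _ #: fires at position(s) 14: riepkavlutsvof
surface: riepkavlutsvof

cell GRD=zo, NUM=so, CLASS=ib, MOD=pa:
underlying: riepka-go-o-pum-ev
1. e -> o, i -> u / B C0 _: fires at position(s) 13: riepkagoopumov
2. b -> p, v -> f / _ #: fires at position(s) 14: riepkagoopumof
surface: riepkagoopumof

cell GRD=zo, NUM=so, CLASS=fe, MOD=zo:
underlying: riepka-sv-o-sv-ev
1. e -> o, i -> u / B C0 _: fires at position(s) 12: riepkasvosvov
2. b -> p, v -> f / _ #: fires at position(s) 13: riepkasvosvof
surface: riepkasvosvof

cell GRD=ne, NUM=zo, CLASS=du, MOD=zo:
underlying: riepka-sv-lut-med-k
1. e -> o, i -> u / B C0 _: fires at position(s) 13: riepkasvlutmodk
2. b -> p, v -> f / _ #: no change
surface: riepkasvlutmodk

cell GRD=ne, NUM=un, CLASS=fe, MOD=pa:
underlying: riepka-go-lut-sv-zem
1. e -> o, i -> u / B C0 _: fires at position(s) 15: riepkagolutsvzom
2. b -> p, v -> f / _ #: no change
surface: riepkagolutsvzom


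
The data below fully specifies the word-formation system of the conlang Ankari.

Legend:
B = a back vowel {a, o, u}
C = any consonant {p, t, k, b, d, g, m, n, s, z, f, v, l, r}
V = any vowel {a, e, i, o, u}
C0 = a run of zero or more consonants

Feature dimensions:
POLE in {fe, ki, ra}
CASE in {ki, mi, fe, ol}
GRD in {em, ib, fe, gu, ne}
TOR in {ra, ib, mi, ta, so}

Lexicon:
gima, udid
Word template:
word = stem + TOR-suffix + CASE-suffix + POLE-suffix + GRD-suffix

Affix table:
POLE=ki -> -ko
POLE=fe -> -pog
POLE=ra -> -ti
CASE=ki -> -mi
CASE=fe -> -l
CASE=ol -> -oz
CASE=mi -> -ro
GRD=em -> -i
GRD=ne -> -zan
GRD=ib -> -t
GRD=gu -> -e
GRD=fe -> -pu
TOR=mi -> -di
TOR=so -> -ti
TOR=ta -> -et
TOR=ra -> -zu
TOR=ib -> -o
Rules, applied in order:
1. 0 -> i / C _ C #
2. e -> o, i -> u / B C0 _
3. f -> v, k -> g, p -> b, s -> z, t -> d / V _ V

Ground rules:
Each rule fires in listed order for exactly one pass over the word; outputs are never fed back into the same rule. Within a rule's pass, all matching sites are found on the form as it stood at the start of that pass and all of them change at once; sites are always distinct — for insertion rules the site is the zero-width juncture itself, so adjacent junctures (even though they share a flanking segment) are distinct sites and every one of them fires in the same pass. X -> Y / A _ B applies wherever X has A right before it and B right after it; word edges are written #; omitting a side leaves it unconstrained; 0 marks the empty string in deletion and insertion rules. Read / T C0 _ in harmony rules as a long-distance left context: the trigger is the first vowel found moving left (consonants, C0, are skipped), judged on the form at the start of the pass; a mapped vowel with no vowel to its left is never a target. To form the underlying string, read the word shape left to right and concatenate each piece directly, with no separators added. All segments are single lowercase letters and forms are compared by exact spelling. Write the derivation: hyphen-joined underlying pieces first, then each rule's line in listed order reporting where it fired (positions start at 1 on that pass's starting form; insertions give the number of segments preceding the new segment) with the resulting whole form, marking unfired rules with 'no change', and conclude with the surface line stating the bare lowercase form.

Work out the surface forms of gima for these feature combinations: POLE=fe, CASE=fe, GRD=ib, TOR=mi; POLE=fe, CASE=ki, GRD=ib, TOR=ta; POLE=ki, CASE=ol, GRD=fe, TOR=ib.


cell POLE=fe, CASE=fe, GRD=ib, TOR=mi:
underlying: gima-di-l-pog-t
1. 0 -> i / C _ C #: inserts after position(s) 10: gimadilpogit
2. e -> o, i -> u / B C0 _: fires at position(s) 6, 11: gimadulpogut
3. f -> v, k -> g, p -> b, s -> z, t -> d / V _ V: no change
surface: gimadulpogut

cell POLE=fe, CASE=ki, GRD=ib, TOR=ta:
underlying: gima-et-mi-pog-t
1. 0 -> i / C _ C #: inserts after position(s) 11: gimaetmipogit
2. e -> o, i -> u / B C0 _: fires at position(s) 5, 12: gimaotmipogut
3. f -> v, k -> g, p -> b, s -> z, t -> d / V _ V: fires at position(s) 9: gimaotmibogut
surface: gimaotmibogut

cell POLE=ki, CASE=ol, GRD=fe, TOR=ib:
underlying: gima-o-oz-ko-pu
1. 0 -> i / C _ C #: no change
2. e -> o, i -> u / B C0 _: no change
3. f -> v, k -> g, p -> b, s -> z, t -> d / V _ V: fires at position(s) 10: gimaoozkobu
surface: gimaoozkobu


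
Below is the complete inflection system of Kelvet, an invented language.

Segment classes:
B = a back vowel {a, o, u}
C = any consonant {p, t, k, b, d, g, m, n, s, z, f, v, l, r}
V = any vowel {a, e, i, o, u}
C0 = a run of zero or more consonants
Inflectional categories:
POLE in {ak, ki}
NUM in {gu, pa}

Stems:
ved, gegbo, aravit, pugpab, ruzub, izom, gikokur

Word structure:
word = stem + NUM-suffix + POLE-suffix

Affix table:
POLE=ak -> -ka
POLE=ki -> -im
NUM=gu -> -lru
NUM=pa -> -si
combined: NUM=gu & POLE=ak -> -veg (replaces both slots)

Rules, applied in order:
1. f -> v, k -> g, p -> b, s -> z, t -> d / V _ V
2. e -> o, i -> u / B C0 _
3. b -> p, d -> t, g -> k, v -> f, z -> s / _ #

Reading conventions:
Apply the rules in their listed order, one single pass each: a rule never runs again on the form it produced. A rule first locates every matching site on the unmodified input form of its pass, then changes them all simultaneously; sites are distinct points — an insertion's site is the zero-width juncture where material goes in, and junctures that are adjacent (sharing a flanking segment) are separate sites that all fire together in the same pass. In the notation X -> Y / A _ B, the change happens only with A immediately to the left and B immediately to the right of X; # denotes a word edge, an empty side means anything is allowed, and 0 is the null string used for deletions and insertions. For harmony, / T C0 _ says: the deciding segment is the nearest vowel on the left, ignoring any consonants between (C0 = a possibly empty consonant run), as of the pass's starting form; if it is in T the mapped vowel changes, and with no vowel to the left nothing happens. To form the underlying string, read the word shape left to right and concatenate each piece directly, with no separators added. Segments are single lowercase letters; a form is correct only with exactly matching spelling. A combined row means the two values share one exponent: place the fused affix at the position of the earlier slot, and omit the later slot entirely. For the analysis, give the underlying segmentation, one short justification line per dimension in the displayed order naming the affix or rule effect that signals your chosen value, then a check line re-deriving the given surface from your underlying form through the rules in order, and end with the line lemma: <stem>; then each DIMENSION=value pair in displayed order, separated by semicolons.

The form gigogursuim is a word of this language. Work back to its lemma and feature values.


underlying: gikokur-si-im
POLE=ki - signalled by the affix -im
NUM=pa - signalled by the affix -si
check: gikokursiim -> gigogursiim -> gigogursuim -> gigogursuim
lemma: gikokur; POLE=ki; NUM=pa


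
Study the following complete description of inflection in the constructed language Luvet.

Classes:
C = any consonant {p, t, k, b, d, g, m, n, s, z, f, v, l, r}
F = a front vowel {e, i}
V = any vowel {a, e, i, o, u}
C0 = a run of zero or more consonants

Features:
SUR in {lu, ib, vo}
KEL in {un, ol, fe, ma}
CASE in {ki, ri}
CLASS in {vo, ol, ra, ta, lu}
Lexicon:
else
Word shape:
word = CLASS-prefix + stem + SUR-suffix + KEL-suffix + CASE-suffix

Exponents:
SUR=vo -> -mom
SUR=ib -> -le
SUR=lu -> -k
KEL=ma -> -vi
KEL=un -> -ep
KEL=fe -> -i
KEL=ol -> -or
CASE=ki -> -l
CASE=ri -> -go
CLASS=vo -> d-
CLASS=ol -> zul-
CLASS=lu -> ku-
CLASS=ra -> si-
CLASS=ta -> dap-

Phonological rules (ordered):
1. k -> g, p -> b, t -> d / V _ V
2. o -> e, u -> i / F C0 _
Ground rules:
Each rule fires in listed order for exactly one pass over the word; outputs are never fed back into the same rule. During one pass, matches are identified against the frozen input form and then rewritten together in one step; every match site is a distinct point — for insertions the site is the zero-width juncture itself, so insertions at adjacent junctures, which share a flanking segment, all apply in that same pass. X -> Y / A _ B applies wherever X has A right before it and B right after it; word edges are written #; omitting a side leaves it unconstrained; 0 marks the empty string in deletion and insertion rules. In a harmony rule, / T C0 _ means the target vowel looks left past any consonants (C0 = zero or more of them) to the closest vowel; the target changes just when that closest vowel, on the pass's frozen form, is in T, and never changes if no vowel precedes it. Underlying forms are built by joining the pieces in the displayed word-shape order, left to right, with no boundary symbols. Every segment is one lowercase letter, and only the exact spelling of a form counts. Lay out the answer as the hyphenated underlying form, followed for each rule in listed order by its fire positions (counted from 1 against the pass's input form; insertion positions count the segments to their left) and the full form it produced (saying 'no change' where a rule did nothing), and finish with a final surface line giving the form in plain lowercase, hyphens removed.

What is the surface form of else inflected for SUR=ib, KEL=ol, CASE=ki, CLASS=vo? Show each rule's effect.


underlying: d-else-le-or-l
1. k -> g, p -> b, t -> d / V _ V: no change
2. o -> e, u -> i / F C0 _: fires at position(s) 8: delseleerl
surface: delseleerl


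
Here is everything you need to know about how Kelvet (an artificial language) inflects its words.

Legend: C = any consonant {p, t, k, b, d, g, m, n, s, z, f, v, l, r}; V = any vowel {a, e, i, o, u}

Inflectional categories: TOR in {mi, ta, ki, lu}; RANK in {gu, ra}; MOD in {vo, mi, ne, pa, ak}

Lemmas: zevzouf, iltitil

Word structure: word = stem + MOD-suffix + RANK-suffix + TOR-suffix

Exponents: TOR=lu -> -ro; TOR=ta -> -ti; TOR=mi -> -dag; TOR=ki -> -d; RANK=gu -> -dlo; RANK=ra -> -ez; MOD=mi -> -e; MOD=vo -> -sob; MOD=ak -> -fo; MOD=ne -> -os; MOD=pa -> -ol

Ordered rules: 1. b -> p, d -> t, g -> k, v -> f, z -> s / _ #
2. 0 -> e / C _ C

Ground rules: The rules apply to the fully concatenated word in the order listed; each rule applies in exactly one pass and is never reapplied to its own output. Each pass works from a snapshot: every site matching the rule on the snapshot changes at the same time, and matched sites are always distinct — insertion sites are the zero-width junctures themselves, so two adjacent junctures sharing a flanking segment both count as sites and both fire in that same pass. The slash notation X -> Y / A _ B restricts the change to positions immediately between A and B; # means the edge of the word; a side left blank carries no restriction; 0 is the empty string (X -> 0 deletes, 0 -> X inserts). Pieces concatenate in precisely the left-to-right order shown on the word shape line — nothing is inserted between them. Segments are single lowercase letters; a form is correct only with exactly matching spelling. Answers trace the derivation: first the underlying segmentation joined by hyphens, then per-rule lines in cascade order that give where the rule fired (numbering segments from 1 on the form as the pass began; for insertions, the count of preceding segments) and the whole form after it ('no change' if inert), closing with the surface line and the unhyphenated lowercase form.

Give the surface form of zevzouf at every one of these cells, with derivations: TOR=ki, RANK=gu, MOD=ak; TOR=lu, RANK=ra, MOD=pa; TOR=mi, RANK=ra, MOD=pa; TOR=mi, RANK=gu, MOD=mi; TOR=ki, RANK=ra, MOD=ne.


cell TOR=ki, RANK=gu, MOD=ak:
underlying: zevzouf-fo-dlo-d
1. b -> p, d -> t, g -> k, v -> f, z -> s / _ #: fires at position(s) 13: zevzouffodlot
2. 0 -> e / C _ C: inserts after position(s) 3, 7, 10: zevezoufefodelot
surface: zevezoufefodelot

cell TOR=lu, RANK=ra, MOD=pa:
underlying: zevzouf-ol-ez-ro
1. b -> p, d -> t, g -> k, v -> f, z -> s / _ #: no change
2. 0 -> e / C _ C: inserts after position(s) 3, 11: zevezoufolezero
surface: zevezoufolezero

cell TOR=mi, RANK=ra, MOD=pa:
underlying: zevzouf-ol-ez-dag
1. b -> p, d -> t, g -> k, v -> f, z -> s / _ #: fires at position(s) 14: zevzoufolezdak
2. 0 -> e / C _ C: inserts after position(s) 3, 11: zevezoufolezedak
surface: zevezoufolezedak

cell TOR=mi, RANK=gu, MOD=mi:
underlying: zevzouf-e-dlo-dag
1. b -> p, d -> t, g -> k, v -> f, z -> s / _ #: fires at position(s) 14: zevzoufedlodak
2. 0 -> e / C _ C: inserts after position(s) 3, 9: zevezoufedelodak
surface: zevezoufedelodak

cell TOR=ki, RANK=ra, MOD=ne:
underlying: zevzouf-os-ez-d
1. b -> p, d -> t, g -> k, v -> f, z -> s / _ #: fires at position(s) 12: zevzoufosezt
2. 0 -> e / C _ C: inserts after position(s) 3, 11: zevezoufosezet
surface: zevezoufosezet


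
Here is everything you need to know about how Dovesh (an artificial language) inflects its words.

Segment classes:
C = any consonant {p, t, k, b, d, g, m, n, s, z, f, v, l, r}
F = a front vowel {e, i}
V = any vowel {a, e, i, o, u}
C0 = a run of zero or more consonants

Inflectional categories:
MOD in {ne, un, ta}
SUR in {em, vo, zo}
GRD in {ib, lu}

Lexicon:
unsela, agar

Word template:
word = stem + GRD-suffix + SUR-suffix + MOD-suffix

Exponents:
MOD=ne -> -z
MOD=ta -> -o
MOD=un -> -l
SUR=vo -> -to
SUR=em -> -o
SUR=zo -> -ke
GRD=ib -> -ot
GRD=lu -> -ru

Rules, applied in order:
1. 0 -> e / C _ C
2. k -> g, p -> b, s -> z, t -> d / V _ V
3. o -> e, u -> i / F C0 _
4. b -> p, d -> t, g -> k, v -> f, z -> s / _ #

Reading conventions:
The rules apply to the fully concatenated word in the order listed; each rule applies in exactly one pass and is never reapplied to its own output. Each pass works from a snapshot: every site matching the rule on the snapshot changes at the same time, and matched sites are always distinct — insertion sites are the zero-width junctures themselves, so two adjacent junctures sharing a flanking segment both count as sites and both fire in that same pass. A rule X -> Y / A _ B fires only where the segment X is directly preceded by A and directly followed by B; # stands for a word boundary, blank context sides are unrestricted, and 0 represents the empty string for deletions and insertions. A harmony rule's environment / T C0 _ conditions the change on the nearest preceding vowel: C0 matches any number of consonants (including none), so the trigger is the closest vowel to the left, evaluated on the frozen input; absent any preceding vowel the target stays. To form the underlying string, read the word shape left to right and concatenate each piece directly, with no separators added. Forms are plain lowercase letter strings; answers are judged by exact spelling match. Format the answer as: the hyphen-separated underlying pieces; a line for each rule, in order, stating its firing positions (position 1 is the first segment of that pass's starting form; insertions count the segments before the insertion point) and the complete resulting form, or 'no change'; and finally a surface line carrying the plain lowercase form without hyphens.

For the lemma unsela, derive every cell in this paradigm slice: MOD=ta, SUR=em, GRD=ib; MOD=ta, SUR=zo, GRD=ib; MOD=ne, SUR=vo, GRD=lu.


cell MOD=ta, SUR=em, GRD=ib:
underlying: unsela-ot-o-o
1. 0 -> e / C _ C: inserts after position(s) 2: uneselaotoo
2. k -> g, p -> b, s -> z, t -> d / V _ V: fires at position(s) 4, 9: unezelaodoo
3. o -> e, u -> i / F C0 _: no change
4. b -> p, d -> t, g -> k, v -> f, z -> s / _ #: no change
surface: unezelaodoo

cell MOD=ta, SUR=zo, GRD=ib:
underlying: unsela-ot-ke-o
1. 0 -> e / C _ C: inserts after position(s) 2, 8: uneselaotekeo
2. k -> g, p -> b, s -> z, t -> d / V _ V: fires at position(s) 4, 9, 11: unezelaodegeo
3. o -> e, u -> i / F C0 _: fires at position(s) 13: unezelaodegee
4. b -> p, d -> t, g -> k, v -> f, z -> s / _ #: no change
surface: unezelaodegee

cell MOD=ne, SUR=vo, GRD=lu:
underlying: unsela-ru-to-z
1. 0 -> e / C _ C: inserts after position(s) 2: uneselarutoz
2. k -> g, p -> b, s -> z, t -> d / V _ V: fires at position(s) 4, 10: unezelarudoz
3. o -> e, u -> i / F C0 _: no change
4. b -> p, d -> t, g -> k, v -> f, z -> s / _ #: fires at position(s) 12: unezelarudos
surface: unezelarudos


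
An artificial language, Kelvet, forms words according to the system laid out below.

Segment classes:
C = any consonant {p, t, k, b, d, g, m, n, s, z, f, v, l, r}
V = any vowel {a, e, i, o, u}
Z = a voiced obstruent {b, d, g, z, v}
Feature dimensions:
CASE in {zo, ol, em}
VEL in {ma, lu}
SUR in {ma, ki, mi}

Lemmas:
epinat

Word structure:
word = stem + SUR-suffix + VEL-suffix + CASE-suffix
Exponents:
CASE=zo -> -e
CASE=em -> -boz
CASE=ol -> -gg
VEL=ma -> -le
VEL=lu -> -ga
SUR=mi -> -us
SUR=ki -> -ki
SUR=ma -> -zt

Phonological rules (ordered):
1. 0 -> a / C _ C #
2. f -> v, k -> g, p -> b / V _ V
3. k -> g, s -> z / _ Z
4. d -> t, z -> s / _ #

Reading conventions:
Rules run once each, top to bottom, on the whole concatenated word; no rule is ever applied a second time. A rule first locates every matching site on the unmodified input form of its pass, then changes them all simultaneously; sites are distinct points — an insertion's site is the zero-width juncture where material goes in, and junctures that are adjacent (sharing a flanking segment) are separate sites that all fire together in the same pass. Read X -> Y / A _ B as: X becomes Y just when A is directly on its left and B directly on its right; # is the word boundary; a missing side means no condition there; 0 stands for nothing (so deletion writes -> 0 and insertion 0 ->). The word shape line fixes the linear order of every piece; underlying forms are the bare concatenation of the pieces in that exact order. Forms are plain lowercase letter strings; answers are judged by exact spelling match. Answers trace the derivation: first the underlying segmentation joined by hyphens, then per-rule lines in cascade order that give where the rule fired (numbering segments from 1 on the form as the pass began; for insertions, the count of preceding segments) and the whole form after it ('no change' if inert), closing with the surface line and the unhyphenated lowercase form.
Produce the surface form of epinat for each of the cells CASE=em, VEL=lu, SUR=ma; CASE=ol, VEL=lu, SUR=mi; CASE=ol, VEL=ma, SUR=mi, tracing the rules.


cell CASE=em, VEL=lu, SUR=ma:
underlying: epinat-zt-ga-boz
1. 0 -> a / C _ C #: no change
2. f -> v, k -> g, p -> b / V _ V: fires at position(s) 2: ebinatztgaboz
3. k -> g, s -> z / _ Z: no change
4. d -> t, z -> s / _ #: fires at position(s) 13: ebinatztgabos
surface: ebinatztgabos

cell CASE=ol, VEL=lu, SUR=mi:
underlying: epinat-us-ga-gg
1. 0 -> a / C _ C #: inserts after position(s) 11: epinatusgagag
2. f -> v, k -> g, p -> b / V _ V: fires at position(s) 2: ebinatusgagag
3. k -> g, s -> z / _ Z: fires at position(s) 8: ebinatuzgagag
4. d -> t, z -> s / _ #: no change
surface: ebinatuzgagag

cell CASE=ol, VEL=ma, SUR=mi:
underlying: epinat-us-le-gg
1. 0 -> a / C _ C #: inserts after position(s) 11: epinatuslegag
2. f -> v, k -> g, p -> b / V _ V: fires at position(s) 2: ebinatuslegag
3. k -> g, s -> z / _ Z: no change
4. d -> t, z -> s / _ #: no change
surface: ebinatuslegag


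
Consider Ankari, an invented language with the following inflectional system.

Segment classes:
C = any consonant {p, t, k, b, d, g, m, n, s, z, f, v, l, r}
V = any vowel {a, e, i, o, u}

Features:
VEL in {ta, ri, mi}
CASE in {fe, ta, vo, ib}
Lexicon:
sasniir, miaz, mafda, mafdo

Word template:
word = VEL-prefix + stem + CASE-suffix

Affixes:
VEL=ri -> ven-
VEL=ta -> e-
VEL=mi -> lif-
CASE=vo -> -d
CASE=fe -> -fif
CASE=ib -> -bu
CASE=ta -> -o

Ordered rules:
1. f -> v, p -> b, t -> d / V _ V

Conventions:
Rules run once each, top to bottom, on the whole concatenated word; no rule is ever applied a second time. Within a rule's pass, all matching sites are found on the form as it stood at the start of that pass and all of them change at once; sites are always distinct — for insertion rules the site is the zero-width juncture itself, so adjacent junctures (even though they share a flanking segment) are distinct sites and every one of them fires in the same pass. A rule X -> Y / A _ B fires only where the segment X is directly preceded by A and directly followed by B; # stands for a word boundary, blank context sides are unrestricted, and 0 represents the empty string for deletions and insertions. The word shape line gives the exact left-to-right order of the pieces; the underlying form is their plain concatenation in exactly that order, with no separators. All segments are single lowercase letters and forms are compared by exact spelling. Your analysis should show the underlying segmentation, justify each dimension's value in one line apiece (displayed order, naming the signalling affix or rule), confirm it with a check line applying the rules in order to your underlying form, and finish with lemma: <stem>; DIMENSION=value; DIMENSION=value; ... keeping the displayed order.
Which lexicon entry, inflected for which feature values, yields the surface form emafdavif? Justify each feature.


underlying: e-mafda-fif
VEL=ta - signalled by the affix e-
CASE=fe - signalled by the affix -fif
check: emafdafif -> emafdavif
lemma: mafda; VEL=ta; CASE=fe


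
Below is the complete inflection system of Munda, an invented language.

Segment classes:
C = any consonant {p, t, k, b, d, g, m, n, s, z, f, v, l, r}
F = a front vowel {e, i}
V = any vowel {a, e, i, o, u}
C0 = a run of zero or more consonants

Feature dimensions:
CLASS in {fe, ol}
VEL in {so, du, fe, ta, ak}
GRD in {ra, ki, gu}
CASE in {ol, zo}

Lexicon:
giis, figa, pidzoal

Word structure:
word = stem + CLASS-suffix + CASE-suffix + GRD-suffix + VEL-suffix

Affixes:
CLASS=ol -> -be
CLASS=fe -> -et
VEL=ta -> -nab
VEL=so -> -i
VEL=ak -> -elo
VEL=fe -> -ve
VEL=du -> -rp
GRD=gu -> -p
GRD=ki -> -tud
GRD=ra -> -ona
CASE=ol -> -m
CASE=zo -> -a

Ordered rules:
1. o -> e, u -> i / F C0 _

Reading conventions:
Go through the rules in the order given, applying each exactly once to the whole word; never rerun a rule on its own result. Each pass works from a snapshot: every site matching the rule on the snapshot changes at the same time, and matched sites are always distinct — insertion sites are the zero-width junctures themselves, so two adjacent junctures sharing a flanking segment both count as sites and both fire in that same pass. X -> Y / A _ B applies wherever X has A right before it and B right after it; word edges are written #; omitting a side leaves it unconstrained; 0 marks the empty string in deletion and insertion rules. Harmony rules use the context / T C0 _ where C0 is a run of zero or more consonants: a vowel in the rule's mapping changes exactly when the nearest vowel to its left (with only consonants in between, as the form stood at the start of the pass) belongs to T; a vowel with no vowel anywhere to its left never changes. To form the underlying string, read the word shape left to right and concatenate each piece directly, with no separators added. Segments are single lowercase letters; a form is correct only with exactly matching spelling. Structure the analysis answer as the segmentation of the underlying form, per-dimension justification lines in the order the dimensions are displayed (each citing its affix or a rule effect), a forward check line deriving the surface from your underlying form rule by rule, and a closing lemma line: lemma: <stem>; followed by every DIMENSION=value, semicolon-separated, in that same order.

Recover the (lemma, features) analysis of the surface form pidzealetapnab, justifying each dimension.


underlying: pidzoal-et-a-p-nab
CLASS=fe - signalled by the affix -et
VEL=ta - signalled by the affix -nab
GRD=gu - signalled by the affix -p
CASE=zo - signalled by the affix -a
check: pidzoaletapnab -> pidzealetapnab
lemma: pidzoal; CLASS=fe; VEL=ta; GRD=gu; CASE=zo


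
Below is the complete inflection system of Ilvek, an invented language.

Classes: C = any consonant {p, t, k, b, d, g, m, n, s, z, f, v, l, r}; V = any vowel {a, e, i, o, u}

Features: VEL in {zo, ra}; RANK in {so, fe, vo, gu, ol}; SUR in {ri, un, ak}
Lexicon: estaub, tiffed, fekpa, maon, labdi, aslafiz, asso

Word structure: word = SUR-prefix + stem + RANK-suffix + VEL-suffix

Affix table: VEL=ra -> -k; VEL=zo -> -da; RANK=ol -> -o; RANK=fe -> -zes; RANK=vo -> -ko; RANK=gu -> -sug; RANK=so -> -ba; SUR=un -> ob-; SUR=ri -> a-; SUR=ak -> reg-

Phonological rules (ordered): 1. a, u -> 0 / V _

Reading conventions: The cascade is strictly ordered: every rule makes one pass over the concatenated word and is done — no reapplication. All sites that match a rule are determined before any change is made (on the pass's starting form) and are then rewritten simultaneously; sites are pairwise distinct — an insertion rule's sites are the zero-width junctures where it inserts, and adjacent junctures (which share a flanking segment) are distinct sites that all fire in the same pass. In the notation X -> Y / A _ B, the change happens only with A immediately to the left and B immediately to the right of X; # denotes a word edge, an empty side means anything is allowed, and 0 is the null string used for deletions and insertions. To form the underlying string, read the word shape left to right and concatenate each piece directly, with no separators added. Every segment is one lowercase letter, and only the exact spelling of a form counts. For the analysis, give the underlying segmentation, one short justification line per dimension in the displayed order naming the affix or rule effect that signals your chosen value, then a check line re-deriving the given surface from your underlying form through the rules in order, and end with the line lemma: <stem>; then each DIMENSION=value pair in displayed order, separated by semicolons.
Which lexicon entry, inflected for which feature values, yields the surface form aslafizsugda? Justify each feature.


underlying: a-aslafiz-sug-da
VEL=zo - signalled by the affix -da
RANK=gu - signalled by the affix -sug
SUR=ri - signalled by the affix a-
check: aaslafizsugda -> aslafizsugda
lemma: aslafiz; VEL=zo; RANK=gu; SUR=ri


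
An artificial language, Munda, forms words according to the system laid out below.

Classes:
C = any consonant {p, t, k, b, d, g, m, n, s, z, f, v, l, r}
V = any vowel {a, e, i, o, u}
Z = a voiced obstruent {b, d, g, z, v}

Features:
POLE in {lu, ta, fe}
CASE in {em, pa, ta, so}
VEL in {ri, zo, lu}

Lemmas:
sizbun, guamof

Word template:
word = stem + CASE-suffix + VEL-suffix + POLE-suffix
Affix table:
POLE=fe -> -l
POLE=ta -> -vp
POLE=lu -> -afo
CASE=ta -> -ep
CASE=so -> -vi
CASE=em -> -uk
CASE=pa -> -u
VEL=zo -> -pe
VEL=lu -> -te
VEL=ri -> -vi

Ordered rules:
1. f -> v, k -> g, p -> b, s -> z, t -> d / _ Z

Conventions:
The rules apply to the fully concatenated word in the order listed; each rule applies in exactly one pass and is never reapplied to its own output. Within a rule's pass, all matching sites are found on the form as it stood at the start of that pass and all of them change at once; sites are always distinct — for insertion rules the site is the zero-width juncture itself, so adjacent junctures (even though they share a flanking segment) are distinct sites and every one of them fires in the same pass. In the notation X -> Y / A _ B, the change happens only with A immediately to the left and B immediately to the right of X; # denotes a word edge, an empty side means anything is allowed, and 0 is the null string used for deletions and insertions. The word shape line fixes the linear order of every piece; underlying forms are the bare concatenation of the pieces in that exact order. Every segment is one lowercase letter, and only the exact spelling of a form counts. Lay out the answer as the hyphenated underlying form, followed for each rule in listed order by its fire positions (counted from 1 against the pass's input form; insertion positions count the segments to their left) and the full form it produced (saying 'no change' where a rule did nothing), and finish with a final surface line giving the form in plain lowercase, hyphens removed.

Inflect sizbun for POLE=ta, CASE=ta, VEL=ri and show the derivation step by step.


underlying: sizbun-ep-vi-vp
1. f -> v, k -> g, p -> b, s -> z, t -> d / _ Z: fires at position(s) 8: sizbunebvivp
surface: sizbunebvivp


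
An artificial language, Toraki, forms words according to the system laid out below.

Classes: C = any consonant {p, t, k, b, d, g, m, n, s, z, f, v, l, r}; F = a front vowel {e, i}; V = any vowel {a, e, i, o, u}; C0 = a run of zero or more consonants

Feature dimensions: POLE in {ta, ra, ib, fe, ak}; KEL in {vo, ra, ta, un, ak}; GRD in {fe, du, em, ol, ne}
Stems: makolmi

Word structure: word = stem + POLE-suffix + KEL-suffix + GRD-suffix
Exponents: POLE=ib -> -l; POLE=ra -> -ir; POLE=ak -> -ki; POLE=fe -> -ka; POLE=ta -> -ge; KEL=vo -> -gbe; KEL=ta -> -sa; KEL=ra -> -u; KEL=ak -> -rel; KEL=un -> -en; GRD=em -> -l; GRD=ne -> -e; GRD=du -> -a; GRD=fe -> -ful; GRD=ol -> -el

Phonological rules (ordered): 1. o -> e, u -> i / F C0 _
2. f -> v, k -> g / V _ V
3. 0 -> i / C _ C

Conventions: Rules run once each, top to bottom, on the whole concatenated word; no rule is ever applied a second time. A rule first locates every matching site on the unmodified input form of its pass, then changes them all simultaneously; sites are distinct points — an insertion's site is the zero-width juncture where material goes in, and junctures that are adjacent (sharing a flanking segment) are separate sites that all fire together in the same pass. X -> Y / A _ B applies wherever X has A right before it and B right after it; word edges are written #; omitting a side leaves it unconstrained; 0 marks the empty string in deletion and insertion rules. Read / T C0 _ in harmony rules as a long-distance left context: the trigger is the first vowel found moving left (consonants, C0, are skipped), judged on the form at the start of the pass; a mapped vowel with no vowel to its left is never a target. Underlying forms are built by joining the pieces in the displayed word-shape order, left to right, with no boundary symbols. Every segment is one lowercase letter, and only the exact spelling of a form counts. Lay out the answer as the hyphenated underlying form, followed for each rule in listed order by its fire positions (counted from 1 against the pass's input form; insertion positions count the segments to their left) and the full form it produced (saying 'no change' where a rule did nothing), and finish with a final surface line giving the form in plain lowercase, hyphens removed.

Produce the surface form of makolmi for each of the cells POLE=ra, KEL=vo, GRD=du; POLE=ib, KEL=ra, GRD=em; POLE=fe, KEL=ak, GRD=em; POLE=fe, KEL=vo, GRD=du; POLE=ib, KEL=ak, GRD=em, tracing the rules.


cell POLE=ra, KEL=vo, GRD=du:
underlying: makolmi-ir-gbe-a
1. o -> e, u -> i / F C0 _: no change
2. f -> v, k -> g / V _ V: fires at position(s) 3: magolmiirgbea
3. 0 -> i / C _ C: inserts after position(s) 5, 9, 10: magolimiirigibea
surface: magolimiirigibea

cell POLE=ib, KEL=ra, GRD=em:
underlying: makolmi-l-u-l
1. o -> e, u -> i / F C0 _: fires at position(s) 9: makolmilil
2. f -> v, k -> g / V _ V: fires at position(s) 3: magolmilil
3. 0 -> i / C _ C: inserts after position(s) 5: magolimilil
surface: magolimilil

cell POLE=fe, KEL=ak, GRD=em:
underlying: makolmi-ka-rel-l
1. o -> e, u -> i / F C0 _: no change
2. f -> v, k -> g / V _ V: fires at position(s) 3, 8: magolmigarell
3. 0 -> i / C _ C: inserts after position(s) 5, 12: magolimigarelil
surface: magolimigarelil

cell POLE=fe, KEL=vo, GRD=du:
underlying: makolmi-ka-gbe-a
1. o -> e, u -> i / F C0 _: no change
2. f -> v, k -> g / V _ V: fires at position(s) 3, 8: magolmigagbea
3. 0 -> i / C _ C: inserts after position(s) 5, 10: magolimigagibea
surface: magolimigagibea

cell POLE=ib, KEL=ak, GRD=em:
underlying: makolmi-l-rel-l
1. o -> e, u -> i / F C0 _: no change
2. f -> v, k -> g / V _ V: fires at position(s) 3: magolmilrell
3. 0 -> i / C _ C: inserts after position(s) 5, 8, 11: magolimilirelil
surface: magolimilirelil
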